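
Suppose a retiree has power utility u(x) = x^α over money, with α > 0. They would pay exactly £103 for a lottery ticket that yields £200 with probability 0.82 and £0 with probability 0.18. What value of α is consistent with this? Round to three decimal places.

Since u(0) = 0, the lottery's EU is 0.82·200^α.
Indifference: 103^α = 0.82·200^α, so (103/200)^α = 0.82.
α = ln(0.82) / ln(103/200) = -0.198451/-0.663588 ≈ 0.299.

α ≈ 0.299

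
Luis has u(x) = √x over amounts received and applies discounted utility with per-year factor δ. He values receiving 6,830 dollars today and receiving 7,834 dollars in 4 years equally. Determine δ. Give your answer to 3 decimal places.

δ ≈ 0.983

Indifference means u(6830) = δ^4 · u(7834), so δ^4 = u(6830)/u(7834).
With u(x) = √x: δ^4 = √6830/√7834 = √(6830/7834) = 0.93372.
So δ = 0.93372^(1/4) ≈ 0.983.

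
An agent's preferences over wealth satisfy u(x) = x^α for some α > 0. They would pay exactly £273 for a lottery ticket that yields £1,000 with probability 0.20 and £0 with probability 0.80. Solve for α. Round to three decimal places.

α ≈ 1.240

Since u(0) = 0, the lottery's EU is 0.20·1000^α.
Indifference: 273^α = 0.20·1000^α, so (273/1000)^α = 0.20.
Take logs: α = ln 0.20 / ln(273/1000) ≈ 1.23967.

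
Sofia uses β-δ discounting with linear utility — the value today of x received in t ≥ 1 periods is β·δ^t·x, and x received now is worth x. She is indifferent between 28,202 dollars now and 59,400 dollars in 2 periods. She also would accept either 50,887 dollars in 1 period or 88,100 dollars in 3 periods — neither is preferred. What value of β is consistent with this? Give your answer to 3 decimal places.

From the later pair, β·δ^1·50887 = β·δ^3·88100; dividing through, δ^2 = 50887/88100 = 0.57760, so δ = 0.76000.
The first indifference: 28202 = β·δ^2·59400, so β = 28202/(δ^2·59400) = 28202/(0.57760·59400) ≈ 0.822.

β ≈ 0.822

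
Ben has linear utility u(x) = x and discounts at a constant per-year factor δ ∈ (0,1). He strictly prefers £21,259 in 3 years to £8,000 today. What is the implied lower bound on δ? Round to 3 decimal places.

Comparing present values: 8000 < δ^3·21259.
So δ^3 > 8000/21259 = 0.37631; taking the cube root of both positive sides preserves the inequality.
δ > (8000/21259)^(1/3) ≈ 0.722.

δ > 0.722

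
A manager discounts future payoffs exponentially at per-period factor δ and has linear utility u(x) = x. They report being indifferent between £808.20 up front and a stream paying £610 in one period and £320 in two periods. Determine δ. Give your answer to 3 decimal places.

The stream is worth 610δ + 320δ² today, so 610δ + 320δ² = 808.20.
That is, 320δ² + 610δ − 808.20 = 0, a quadratic in δ.
δ = (−610 + √(610² + 4·320·808.20)) / (2·320) = (−610 + √1406596.00) / 640 ≈ 0.900.

δ ≈ 0.900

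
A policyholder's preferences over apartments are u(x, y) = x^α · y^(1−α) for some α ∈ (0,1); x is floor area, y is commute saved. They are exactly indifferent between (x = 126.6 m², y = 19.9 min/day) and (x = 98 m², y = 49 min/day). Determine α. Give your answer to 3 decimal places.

α ≈ 0.779

The Cobb–Douglas utilities coincide, so 126.6^α·19.9^(1−α) = 98^α·49^(1−α).
(126.6/98)^α = (49/19.9)^(1−α); take logs: α·ln(126.6/98) = (1−α)·ln(49/19.9), i.e. α·0.256065 = (1−α)·0.901101.
So α/(1−α) = (0.901101)/(0.256065) = 3.519032, and α = 3.519032/4.519032 ≈ 0.779.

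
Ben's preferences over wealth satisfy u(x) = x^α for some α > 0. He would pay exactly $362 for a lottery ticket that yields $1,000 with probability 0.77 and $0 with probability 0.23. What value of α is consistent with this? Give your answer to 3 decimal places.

α ≈ 0.257

Since u(0) = 0, the lottery's EU is 0.77·1000^α.
Equating: 362^α = 0.77·1000^α, i.e. 0.3620^α = 0.77.
Taking logs: α·ln(362/1000) = ln(0.77), so α = -0.261365 / -1.016111 ≈ 0.257.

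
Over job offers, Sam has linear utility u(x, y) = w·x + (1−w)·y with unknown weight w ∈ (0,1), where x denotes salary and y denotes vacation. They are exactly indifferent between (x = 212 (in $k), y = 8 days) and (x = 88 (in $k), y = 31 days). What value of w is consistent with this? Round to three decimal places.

w = 0.156

Equating utilities: w·212 + (1−w)·8 = w·88 + (1−w)·31.
Rearranging, 124·w − 23·(1−w) = 0.
Hence w = 23/(124+23) = 23/147 = 0.156.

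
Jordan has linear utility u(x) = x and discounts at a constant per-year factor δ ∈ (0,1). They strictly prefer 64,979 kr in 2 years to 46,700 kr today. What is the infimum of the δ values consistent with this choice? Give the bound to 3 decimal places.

δ > 0.848

Comparing present values: 46700 < δ^2·64979.
Hence δ^2 > 46700/64979 = 0.71869, and x ↦ x^(1/2) is increasing on (0,∞).
δ > 0.71869^(1/2) = 0.848.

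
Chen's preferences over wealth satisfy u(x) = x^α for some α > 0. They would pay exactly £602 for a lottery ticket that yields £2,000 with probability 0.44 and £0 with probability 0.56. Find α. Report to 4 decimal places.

EU(lottery) = 0.44·2000^α + 0.56·0 = 0.44·2000^α.
Equating: 602^α = 0.44·2000^α, i.e. 0.3010^α = 0.44.
Take logs: α = ln 0.44 / ln(602/2000) ≈ 0.683783.

α ≈ 0.6838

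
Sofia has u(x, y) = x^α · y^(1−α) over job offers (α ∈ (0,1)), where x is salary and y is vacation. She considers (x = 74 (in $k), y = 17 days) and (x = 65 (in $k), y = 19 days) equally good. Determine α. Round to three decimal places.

α ≈ 0.462

Indifference: 74^α · 17^(1−α) = 65^α · 19^(1−α).
Taking logs: α·ln 74 + (1−α)·ln 17 = α·ln 65 + (1−α)·ln 19, i.e. α·0.129678 = (1−α)·0.111226.
Thus α·(0.240904) = 0.111226, so α = 0.111226/0.240904 ≈ 0.462.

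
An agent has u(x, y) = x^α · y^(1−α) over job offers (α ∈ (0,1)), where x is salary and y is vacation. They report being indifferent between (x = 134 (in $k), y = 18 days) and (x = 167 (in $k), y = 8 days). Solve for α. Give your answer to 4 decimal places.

α ≈ 0.7865

Set the two utilities equal: 134^α·18^(1−α) = 167^α·8^(1−α).
(134/167)^α = (8/18)^(1−α); take logs: α·ln(134/167) = (1−α)·ln(8/18), i.e. α·-0.2201540 = (1−α)·-0.8109302.
Thus α·(-1.0310842) = -0.8109302, so α = -0.8109302/-1.0310842 ≈ 0.7865.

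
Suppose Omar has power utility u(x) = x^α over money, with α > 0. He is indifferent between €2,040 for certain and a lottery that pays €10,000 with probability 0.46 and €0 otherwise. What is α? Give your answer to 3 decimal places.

EU(lottery) = 0.46·10000^α + 0.54·0 = 0.46·10000^α.
Indifference: 2040^α = 0.46·10000^α, so (2040/10000)^α = 0.46.
Take logs: α = ln 0.46 / ln(2040/10000) ≈ 0.48849.

α ≈ 0.488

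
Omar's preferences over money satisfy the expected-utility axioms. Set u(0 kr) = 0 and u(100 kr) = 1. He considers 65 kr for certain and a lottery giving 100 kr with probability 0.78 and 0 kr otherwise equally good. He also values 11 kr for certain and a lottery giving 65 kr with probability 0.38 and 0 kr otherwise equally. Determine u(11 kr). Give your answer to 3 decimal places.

The first gamble pins u(65 kr): it must equal 0.78·1 + 0.22·0 = 0.78.
Then u(11 kr) = 0.38·u(65 kr) + 0.62·u(0 kr) = 0.38·0.78 + 0.62·0.00 = 0.2964.

0.296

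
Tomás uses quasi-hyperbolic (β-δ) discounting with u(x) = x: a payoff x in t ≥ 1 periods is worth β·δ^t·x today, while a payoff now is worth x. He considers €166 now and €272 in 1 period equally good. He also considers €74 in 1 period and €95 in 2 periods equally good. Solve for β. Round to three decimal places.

From the later pair, β·δ^1·74 = β·δ^2·95; dividing through, δ = 74/95 = 0.77895.
Substituting δ into 166 = β·δ·272: β = 166/(211.874) ≈ 0.783.

β ≈ 0.783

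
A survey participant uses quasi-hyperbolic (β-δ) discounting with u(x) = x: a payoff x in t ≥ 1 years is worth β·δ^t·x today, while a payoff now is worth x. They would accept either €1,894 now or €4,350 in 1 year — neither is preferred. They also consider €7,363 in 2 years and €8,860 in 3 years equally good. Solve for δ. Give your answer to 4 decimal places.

δ ≈ 0.8310

Both payoffs in the second observation are in the future, so β drops out: δ^2·7363 = δ^3·8860 ⇒ δ = 7363/8860 = 0.83104.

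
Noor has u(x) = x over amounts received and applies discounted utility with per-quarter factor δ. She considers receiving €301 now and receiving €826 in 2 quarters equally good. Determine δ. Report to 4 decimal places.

δ ≈ 0.6037

Indifference means u(301) = δ^2 · u(826), so δ^2 = u(301)/u(826).
With u(x) = x: δ^2 = 301/826 = 0.36441.
Taking the square root: δ = 0.36441^(1/2) ≈ 0.6037.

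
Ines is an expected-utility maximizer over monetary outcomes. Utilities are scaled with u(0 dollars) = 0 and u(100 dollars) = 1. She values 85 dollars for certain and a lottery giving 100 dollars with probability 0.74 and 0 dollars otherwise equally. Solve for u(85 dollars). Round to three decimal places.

0.740

u(85 dollars) equals the lottery's expected utility: 0.74·1 + 0.26·0 = 0.74.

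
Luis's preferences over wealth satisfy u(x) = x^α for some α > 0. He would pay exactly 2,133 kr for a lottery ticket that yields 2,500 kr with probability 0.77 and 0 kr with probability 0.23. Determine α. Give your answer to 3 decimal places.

α ≈ 1.646

The lottery's expected utility is 0.77·u(2500) + 0.23·u(0) = 0.77·2500^α (since u(0) = 0 for α > 0).
Setting u(2133) equal to that: 2133^α = 0.77·2500^α ⇒ (2133/2500)^α = 0.77.
α = ln(0.77) / ln(2133/2500) = -0.261365/-0.158761 ≈ 1.646.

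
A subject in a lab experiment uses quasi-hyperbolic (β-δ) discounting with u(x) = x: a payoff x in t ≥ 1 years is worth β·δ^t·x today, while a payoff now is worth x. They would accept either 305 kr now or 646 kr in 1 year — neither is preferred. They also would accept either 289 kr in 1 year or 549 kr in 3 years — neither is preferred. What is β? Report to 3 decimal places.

β ≈ 0.651

Both payoffs in the second observation are in the future, so β drops out: δ^1·289 = δ^3·549 ⇒ δ^2 = 289/549 = 0.52641, so δ = 0.72554.
Substituting δ into 305 = β·δ·646: β = 305/(468.700) ≈ 0.651.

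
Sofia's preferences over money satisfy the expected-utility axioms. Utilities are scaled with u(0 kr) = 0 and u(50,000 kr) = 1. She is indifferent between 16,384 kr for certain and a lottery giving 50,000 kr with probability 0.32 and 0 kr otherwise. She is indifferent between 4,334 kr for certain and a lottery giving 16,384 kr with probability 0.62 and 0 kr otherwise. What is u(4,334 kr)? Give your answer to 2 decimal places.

The first gamble pins u(16,384 kr): it must equal 0.32·1 + 0.68·0 = 0.32.
Chaining: u(4,334 kr) = 0.62·0.32 + 0.38·0.00 = 0.1984.

0.20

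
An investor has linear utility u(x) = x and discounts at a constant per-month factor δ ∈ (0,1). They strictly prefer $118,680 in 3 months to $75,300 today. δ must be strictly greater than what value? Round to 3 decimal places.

δ > 0.859

The preference means 75300 < δ^3·118680.
So δ^3 > 75300/118680 = 0.63448; taking the cube root of both positive sides preserves the inequality.
δ > (75300/118680)^(1/3) ≈ 0.859.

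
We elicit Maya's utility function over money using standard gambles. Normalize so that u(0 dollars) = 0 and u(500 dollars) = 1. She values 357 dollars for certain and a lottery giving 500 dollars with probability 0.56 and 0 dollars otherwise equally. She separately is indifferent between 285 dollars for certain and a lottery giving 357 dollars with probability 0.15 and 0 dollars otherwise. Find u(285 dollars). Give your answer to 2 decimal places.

0.08

The first gamble pins u(357 dollars): it must equal 0.56·1 + 0.44·0 = 0.56.
The second indifference gives u(285 dollars) = 0.15·u(357 dollars) + 0.85·u(0 dollars) = 0.15·0.56 + 0.85·0.00 = 0.0840.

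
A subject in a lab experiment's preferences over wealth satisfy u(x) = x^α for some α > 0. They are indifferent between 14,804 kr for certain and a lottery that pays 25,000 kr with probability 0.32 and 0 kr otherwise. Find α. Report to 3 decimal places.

α ≈ 2.175

Since u(0) = 0, the lottery's EU is 0.32·25000^α.
Equating: 14804^α = 0.32·25000^α, i.e. 0.5922^α = 0.32.
Take logs: α = ln 0.32 / ln(14804/25000) ≈ 2.17458.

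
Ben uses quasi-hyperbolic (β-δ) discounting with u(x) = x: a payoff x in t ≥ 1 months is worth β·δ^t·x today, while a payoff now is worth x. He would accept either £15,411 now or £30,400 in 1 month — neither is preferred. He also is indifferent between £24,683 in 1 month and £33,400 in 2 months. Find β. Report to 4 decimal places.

β ≈ 0.6860

Both payoffs in the second observation are in the future, so β drops out: δ^1·24683 = δ^2·33400 ⇒ δ = 24683/33400 = 0.73901.
Now use the now-vs-future pair: 15411 = β·δ·30400 gives β = 15411/(0.73901·30400) ≈ 0.6860.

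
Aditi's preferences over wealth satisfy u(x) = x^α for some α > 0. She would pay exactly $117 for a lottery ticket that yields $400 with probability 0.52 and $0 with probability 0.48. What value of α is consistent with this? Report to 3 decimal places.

α ≈ 0.532

The lottery's expected utility is 0.52·u(400) + 0.48·u(0) = 0.52·400^α (since u(0) = 0 for α > 0).
Setting u(117) equal to that: 117^α = 0.52·400^α ⇒ (117/400)^α = 0.52.
α = ln(0.52) / ln(117/400) = -0.653926/-1.229291 ≈ 0.532.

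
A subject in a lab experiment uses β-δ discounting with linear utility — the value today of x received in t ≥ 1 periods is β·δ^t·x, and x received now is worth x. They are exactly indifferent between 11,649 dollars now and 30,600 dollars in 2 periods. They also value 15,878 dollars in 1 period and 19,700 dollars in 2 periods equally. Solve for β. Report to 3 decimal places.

From the later pair, β·δ^1·15878 = β·δ^2·19700; dividing through, δ = 15878/19700 = 0.80599.
Substituting δ into 11649 = β·δ^2·30600: β = 11649/(19878.361) ≈ 0.586.

β ≈ 0.586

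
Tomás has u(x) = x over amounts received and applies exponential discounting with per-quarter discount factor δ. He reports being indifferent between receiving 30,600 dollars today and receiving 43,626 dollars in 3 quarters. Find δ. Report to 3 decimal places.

δ ≈ 0.889

The payoff in 3 quarters is discounted by δ^3, so u(30600) = δ^3·u(43626) and δ^3 = u(30600)/u(43626).
With u(x) = x: δ^3 = 30600/43626 = 0.70142.
Hence δ = (0.70142)^(1/3) = 0.88850.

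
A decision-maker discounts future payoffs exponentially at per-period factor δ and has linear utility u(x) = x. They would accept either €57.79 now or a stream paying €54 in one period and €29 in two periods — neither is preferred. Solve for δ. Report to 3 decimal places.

δ ≈ 0.760

Equating present values: 57.79 = 54δ + 29δ².
That is, 29δ² + 54δ − 57.79 = 0, a quadratic in δ.
The positive root is δ = [−54 + √(54² + 4·29·57.79)] / (2·29) = (−54 + 98.080)/58 ≈ 0.760.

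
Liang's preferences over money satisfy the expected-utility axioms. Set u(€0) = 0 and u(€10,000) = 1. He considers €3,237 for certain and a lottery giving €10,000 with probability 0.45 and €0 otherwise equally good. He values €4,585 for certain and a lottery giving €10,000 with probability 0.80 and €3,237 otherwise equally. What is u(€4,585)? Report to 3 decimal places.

The first gamble pins u(€3,237): it must equal 0.45·1 + 0.55·0 = 0.45.
Chaining: u(€4,585) = 0.80·1.00 + 0.20·0.45 = 0.8900.

0.890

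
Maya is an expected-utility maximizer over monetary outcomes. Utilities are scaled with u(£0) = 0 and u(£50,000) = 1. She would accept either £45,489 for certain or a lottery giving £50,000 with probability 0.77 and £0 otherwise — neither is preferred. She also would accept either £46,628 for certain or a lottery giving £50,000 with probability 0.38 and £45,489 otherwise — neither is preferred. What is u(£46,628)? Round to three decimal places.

0.857

First, u(£45,489) = 0.77·u(£50,000) + 0.23·u(£0) = 0.77.
Chaining: u(£46,628) = 0.38·1.00 + 0.62·0.77 = 0.8574.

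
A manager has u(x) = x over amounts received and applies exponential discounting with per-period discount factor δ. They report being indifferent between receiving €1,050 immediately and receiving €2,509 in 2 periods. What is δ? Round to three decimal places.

Indifference means u(1050) = δ^2 · u(2509), so δ^2 = u(1050)/u(2509).
With u(x) = x: δ^2 = 1050/2509 = 0.41849.
So δ = 0.41849^(1/2) ≈ 0.647.

δ ≈ 0.647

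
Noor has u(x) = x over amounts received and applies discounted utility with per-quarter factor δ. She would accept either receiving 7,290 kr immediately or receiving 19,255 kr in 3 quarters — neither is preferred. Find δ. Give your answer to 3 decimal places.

Equating discounted utilities: u(7290) = δ^3·u(19255) ⇒ δ^3 = u(7290)/u(19255).
With u(x) = x: δ^3 = 7290/19255 = 0.37860.
Hence δ = (0.37860)^(1/3) = 0.72343.

δ ≈ 0.723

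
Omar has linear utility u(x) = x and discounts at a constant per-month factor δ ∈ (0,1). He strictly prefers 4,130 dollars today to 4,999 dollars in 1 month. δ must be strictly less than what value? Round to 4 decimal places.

Under u(x) = x this choice says 4130 > δ·4999.
Dividing through by 4999 gives δ < 0.82617.

δ < 0.8262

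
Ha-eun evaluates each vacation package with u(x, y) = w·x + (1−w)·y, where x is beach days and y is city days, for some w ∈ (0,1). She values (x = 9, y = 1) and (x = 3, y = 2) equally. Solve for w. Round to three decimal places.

Indifference: w·9 + (1−w)·1 = w·3 + (1−w)·2.
Rearranging, 6·w − 1·(1−w) = 0.
So w/(1−w) = 1/6 = 0.1667, giving w = 1/(6+1) = 0.143.

w = 0.143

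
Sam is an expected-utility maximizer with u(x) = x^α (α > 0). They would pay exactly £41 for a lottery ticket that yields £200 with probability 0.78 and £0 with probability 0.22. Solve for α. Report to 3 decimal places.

EU(lottery) = 0.78·200^α + 0.22·0 = 0.78·200^α.
Setting u(41) equal to that: 41^α = 0.78·200^α ⇒ (41/200)^α = 0.78.
Take logs: α = ln 0.78 / ln(41/200) ≈ 0.15678.

α ≈ 0.157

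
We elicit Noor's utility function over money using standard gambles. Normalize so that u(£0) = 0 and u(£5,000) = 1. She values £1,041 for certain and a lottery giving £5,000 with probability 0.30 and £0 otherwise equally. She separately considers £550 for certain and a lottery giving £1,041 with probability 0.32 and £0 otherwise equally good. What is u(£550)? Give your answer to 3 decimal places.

0.096

First, u(£1,041) = 0.30·u(£5,000) + 0.70·u(£0) = 0.30.
Chaining: u(£550) = 0.32·0.30 + 0.68·0.00 = 0.0960.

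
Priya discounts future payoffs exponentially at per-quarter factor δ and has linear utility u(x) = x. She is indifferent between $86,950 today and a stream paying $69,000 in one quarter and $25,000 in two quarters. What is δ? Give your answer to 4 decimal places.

Equating present values: 86950 = 69000δ + 25000δ².
So 25000δ² + 69000δ − 86950 = 0.
The positive root is δ = [−69000 + √(69000² + 4·25000·86950)] / (2·25000) = (−69000 + 116000.000)/50000 ≈ 0.9400.

δ ≈ 0.9400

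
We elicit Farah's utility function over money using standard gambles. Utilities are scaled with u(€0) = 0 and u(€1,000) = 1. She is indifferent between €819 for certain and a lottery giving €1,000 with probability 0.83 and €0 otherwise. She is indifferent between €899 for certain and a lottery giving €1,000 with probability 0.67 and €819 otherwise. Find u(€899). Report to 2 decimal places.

0.94

From the first indifference, u(€819) = 0.83·u(€1,000) + 0.17·u(€0) = 0.83·1 + 0.17·0 = 0.83.
The second indifference gives u(€899) = 0.67·u(€1,000) + 0.33·u(€819) = 0.67·1.00 + 0.33·0.83 = 0.9439.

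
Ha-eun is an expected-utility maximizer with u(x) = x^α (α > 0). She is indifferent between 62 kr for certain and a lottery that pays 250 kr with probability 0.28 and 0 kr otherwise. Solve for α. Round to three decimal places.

α ≈ 0.913

The lottery's expected utility is 0.28·u(250) + 0.72·u(0) = 0.28·250^α (since u(0) = 0 for α > 0).
Equating: 62^α = 0.28·250^α, i.e. 0.2480^α = 0.28.
Taking logs: α·ln(62/250) = ln(0.28), so α = -1.272966 / -1.394327 ≈ 0.913.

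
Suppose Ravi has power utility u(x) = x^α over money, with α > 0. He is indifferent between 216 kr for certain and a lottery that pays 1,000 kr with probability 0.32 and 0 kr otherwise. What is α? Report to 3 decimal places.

EU(lottery) = 0.32·1000^α + 0.68·0 = 0.32·1000^α.
Indifference: 216^α = 0.32·1000^α, so (216/1000)^α = 0.32.
Taking logs: α·ln(216/1000) = ln(0.32), so α = -1.139434 / -1.532477 ≈ 0.744.

α ≈ 0.744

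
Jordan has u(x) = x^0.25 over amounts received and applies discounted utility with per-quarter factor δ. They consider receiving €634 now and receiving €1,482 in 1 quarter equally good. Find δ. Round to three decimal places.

δ ≈ 0.809

Indifference means u(634) = δ · u(1482), so δ = u(634)/u(1482).
Since u(x) = x^0.25, δ = (634/1482)^0.25 = 0.42780^0.25 = 0.80874.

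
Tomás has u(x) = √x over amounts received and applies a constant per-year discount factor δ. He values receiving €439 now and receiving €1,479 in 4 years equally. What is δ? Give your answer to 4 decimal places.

Indifference means u(439) = δ^4 · u(1479), so δ^4 = u(439)/u(1479).
Since u(x) = √x, δ^4 = √(439/1479) = 0.54481.
So δ = 0.54481^(1/4) ≈ 0.8591.

δ ≈ 0.8591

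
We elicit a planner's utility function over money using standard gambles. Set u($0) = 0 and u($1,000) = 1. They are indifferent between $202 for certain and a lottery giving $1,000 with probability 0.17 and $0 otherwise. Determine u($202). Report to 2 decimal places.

0.17

u($202) equals the lottery's expected utility: 0.17·1 + 0.83·0 = 0.17.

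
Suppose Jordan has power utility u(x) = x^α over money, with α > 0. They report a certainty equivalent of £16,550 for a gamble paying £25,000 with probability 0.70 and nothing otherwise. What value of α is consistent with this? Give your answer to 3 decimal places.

Since u(0) = 0, the lottery's EU is 0.70·25000^α.
Setting u(16550) equal to that: 16550^α = 0.70·25000^α ⇒ (16550/25000)^α = 0.70.
Take logs: α = ln 0.70 / ln(16550/25000) ≈ 0.86469.

α ≈ 0.865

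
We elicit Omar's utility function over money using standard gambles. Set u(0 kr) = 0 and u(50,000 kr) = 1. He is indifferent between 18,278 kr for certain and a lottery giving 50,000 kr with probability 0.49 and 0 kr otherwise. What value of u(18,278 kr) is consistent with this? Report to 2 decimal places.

0.49

The indifference gives u(18,278 kr) = 0.49·u(50,000 kr) + 0.51·u(0 kr) = 0.49·1 + 0.51·0 = 0.49.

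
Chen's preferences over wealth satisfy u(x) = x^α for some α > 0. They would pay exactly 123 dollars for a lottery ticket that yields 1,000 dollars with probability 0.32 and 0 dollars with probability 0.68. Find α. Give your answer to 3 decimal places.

α ≈ 0.544

EU(lottery) = 0.32·1000^α + 0.68·0 = 0.32·1000^α.
Setting u(123) equal to that: 123^α = 0.32·1000^α ⇒ (123/1000)^α = 0.32.
α = ln(0.32) / ln(123/1000) = -1.139434/-2.095571 ≈ 0.544.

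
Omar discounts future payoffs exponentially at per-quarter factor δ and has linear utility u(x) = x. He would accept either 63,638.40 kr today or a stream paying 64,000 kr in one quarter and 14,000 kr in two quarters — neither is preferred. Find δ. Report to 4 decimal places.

Present value of the stream is 64000·δ + 14000·δ². Indifference gives 64000δ + 14000δ² = 63638.40.
That is, 14000δ² + 64000δ − 63638.40 = 0, a quadratic in δ.
By the quadratic formula (taking the positive root), δ = (−64000 + √7659750400.00) / 28000 ≈ 0.8400.

δ ≈ 0.8400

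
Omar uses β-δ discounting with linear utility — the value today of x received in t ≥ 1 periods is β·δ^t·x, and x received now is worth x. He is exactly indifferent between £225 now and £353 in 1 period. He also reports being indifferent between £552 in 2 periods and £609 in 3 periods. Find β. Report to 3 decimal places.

β ≈ 0.703

From the later pair, β·δ^2·552 = β·δ^3·609; dividing through, δ = 552/609 = 0.90640.
The first indifference: 225 = β·δ·353, so β = 225/(δ·353) = 225/(0.90640·353) ≈ 0.703.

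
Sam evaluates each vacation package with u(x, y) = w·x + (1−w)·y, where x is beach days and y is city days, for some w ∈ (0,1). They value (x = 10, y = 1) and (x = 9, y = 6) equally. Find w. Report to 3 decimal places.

w = 0.833

Equating utilities: w·10 + (1−w)·1 = w·9 + (1−w)·6.
Collecting terms: w·1 = (1−w)·5.
Hence w = 5/(1+5) = 5/6 = 0.833.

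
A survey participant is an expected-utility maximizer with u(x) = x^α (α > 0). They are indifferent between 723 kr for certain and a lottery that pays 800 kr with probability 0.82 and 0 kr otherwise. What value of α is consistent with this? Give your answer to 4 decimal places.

α ≈ 1.9609

Since u(0) = 0, the lottery's EU is 0.82·800^α.
Setting u(723) equal to that: 723^α = 0.82·800^α ⇒ (723/800)^α = 0.82.
α = ln(0.82) / ln(723/800) = -0.1984509/-0.1012025 ≈ 1.9609.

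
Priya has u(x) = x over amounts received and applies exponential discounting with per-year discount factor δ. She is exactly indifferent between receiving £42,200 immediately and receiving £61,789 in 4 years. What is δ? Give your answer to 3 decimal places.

Indifference means u(42200) = δ^4 · u(61789), so δ^4 = u(42200)/u(61789).
With u(x) = x: δ^4 = 42200/61789 = 0.68297.
So δ = 0.68297^(1/4) ≈ 0.909.

δ ≈ 0.909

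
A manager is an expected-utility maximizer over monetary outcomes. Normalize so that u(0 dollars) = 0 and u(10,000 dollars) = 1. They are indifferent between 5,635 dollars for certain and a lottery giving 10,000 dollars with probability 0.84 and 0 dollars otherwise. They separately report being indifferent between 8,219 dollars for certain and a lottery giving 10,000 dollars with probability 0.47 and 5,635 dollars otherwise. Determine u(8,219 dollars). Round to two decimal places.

0.92

First, u(5,635 dollars) = 0.84·u(10,000 dollars) + 0.16·u(0 dollars) = 0.84.
The second indifference gives u(8,219 dollars) = 0.47·u(10,000 dollars) + 0.53·u(5,635 dollars) = 0.47·1.00 + 0.53·0.84 = 0.9152.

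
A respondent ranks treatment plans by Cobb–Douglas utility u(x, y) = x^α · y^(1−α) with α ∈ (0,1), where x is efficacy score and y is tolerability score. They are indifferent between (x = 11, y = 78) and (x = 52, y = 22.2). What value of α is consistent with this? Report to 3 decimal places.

The Cobb–Douglas utilities coincide, so 11^α·78^(1−α) = 52^α·22.2^(1−α).
Taking logs: α·ln 11 + (1−α)·ln 78 = α·ln 52 + (1−α)·ln 22.2, i.e. α·-1.553348 = (1−α)·-1.256617.
Thus α·(-2.809965) = -1.256617, so α = -1.256617/-2.809965 ≈ 0.447.

α ≈ 0.447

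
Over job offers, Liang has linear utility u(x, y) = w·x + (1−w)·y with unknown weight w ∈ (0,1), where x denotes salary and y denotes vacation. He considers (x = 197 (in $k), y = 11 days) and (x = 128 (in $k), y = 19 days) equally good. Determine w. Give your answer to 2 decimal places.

Indifference: w·197 + (1−w)·11 = w·128 + (1−w)·19.
Collecting terms: w·69 = (1−w)·8.
So w/(1−w) = 8/69 = 0.1159, giving w = 8/(69+8) = 0.10.

w = 0.10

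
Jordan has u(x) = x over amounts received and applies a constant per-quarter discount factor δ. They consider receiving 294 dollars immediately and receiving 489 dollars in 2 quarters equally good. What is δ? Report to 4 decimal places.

Indifference means u(294) = δ^2 · u(489), so δ^2 = u(294)/u(489).
With u(x) = x: δ^2 = 294/489 = 0.60123.
So δ = 0.60123^(1/2) ≈ 0.7754.

δ ≈ 0.7754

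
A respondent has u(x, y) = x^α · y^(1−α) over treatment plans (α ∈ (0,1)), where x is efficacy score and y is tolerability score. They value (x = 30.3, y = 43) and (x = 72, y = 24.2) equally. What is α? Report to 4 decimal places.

α ≈ 0.3991

Indifference: 30.3^α · 43^(1−α) = 72^α · 24.2^(1−α).
Taking logs: α·ln 30.3 + (1−α)·ln 43 = α·ln 72 + (1−α)·ln 24.2, i.e. α·-0.8655184 = (1−α)·-0.5748475.
Thus α·(-1.4403659) = -0.5748475, so α = -0.5748475/-1.4403659 ≈ 0.3991.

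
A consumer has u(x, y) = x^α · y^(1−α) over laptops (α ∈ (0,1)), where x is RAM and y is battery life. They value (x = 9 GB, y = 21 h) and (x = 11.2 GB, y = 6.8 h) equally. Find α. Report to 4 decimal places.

α ≈ 0.8376

The Cobb–Douglas utilities coincide, so 9^α·21^(1−α) = 11.2^α·6.8^(1−α).
(9/11.2)^α = (6.8/21)^(1−α); take logs: α·ln(9/11.2) = (1−α)·ln(6.8/21), i.e. α·-0.2186892 = (1−α)·-1.1275998.
With A = -0.2186892 and B = -1.1275998: α·A = (1−α)·B, so α = B/(A+B) = -1.1275998/-1.3462890 ≈ 0.8376.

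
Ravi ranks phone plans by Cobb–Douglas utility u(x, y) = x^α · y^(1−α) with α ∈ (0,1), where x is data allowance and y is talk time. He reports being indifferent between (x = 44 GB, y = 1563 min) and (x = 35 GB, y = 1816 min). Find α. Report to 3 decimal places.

Indifference: 44^α · 1563^(1−α) = 35^α · 1816^(1−α).
Taking logs: α·ln 44 + (1−α)·ln 1563 = α·ln 35 + (1−α)·ln 1816, i.e. α·0.228842 = (1−α)·0.150029.
With A = 0.228842 and B = 0.150029: α·A = (1−α)·B, so α = B/(A+B) = 0.150029/0.378871 ≈ 0.396.

α ≈ 0.396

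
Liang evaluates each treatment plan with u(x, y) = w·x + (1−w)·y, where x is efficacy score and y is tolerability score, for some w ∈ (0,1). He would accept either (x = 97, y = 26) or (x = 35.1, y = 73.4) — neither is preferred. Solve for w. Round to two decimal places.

w = 0.43

Indifference: w·97 + (1−w)·26 = w·35.1 + (1−w)·73.4.
w·(97−35.1) = (1−w)·(73.4−26), i.e. w·61.9 = (1−w)·47.4.
Hence w = 47.4/(61.9+47.4) = 47.4/109.3 = 0.43.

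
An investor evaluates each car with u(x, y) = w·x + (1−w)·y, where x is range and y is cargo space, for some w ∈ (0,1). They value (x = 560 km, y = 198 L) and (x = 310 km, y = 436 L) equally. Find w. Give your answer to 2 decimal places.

Indifference: w·560 + (1−w)·198 = w·310 + (1−w)·436.
w·(560−310) = (1−w)·(436−198), i.e. w·250 = (1−w)·238.
The marginal rate of substitution is 238/250, so w = 238/(250+238) = 0.49.

w = 0.49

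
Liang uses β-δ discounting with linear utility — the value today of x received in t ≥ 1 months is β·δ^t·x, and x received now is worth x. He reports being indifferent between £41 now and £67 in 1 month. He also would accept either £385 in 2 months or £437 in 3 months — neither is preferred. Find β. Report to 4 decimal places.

The second indifference involves only future payoffs, so β cancels: β·δ^2·385 = β·δ^3·437, giving δ = 385/437 = 0.88101.
The first indifference: 41 = β·δ·67, so β = 41/(δ·67) = 41/(0.88101·67) ≈ 0.6946.

β ≈ 0.6946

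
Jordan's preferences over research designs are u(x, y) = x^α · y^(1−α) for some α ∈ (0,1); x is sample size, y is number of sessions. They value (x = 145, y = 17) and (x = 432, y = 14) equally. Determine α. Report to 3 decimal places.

α ≈ 0.151

Set the two utilities equal: 145^α·17^(1−α) = 432^α·14^(1−α).
Taking logs: α·ln 145 + (1−α)·ln 17 = α·ln 432 + (1−α)·ln 14, i.e. α·-1.091692 = (1−α)·-0.194156.
So α/(1−α) = (-0.194156)/(-1.091692) = 0.177849, and α = 0.177849/1.177849 ≈ 0.151.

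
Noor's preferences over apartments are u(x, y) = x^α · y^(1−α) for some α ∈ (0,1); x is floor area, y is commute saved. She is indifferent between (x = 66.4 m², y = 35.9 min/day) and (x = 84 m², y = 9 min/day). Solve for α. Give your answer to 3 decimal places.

Indifference: 66.4^α · 35.9^(1−α) = 84^α · 9^(1−α).
Rearrange to (66.4/84)^α = (9/35.9)^(1−α) and take logs: α·-0.235120 = (1−α)·-1.383513.
So α/(1−α) = (-1.383513)/(-0.235120) = 5.884285, and α = 5.884285/6.884285 ≈ 0.855.

α ≈ 0.855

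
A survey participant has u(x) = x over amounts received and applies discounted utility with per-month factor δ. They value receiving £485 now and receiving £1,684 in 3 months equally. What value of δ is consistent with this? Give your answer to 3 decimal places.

δ ≈ 0.660

Indifference means u(485) = δ^3 · u(1684), so δ^3 = u(485)/u(1684).
With u(x) = x: δ^3 = 485/1684 = 0.28800.
Taking the cube root: δ = 0.28800^(1/3) ≈ 0.660.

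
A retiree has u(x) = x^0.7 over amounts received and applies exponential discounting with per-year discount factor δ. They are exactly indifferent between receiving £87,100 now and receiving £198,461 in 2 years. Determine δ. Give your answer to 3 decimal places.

δ ≈ 0.750

The payoff in 2 years is discounted by δ^2, so u(87100) = δ^2·u(198461) and δ^2 = u(87100)/u(198461).
With u(x) = x^0.7: δ^2 = 87100^0.7/198461^0.7 = (87100/198461)^0.7 = 0.56188.
Taking the square root: δ = 0.56188^(1/2) ≈ 0.750.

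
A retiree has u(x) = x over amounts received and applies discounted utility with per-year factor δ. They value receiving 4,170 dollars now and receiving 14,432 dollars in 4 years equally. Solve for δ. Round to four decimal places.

δ ≈ 0.7332

Indifference means u(4170) = δ^4 · u(14432), so δ^4 = u(4170)/u(14432).
With u(x) = x: δ^4 = 4170/14432 = 0.28894.
Hence δ = (0.28894)^(1/4) = 0.733166.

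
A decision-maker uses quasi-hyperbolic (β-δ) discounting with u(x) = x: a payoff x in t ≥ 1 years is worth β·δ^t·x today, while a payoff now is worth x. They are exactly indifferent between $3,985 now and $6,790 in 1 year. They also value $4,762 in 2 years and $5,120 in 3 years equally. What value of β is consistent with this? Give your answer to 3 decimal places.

Both payoffs in the second observation are in the future, so β drops out: δ^2·4762 = δ^3·5120 ⇒ δ = 4762/5120 = 0.93008.
The first indifference: 3985 = β·δ·6790, so β = 3985/(δ·6790) = 3985/(0.93008·6790) ≈ 0.631.

β ≈ 0.631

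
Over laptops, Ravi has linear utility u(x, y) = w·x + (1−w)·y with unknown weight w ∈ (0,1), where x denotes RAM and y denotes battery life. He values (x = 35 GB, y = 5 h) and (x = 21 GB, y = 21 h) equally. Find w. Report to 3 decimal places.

w = 0.533

u(35,5) = u(21,21) means w·35 + (1−w)·5 = w·21 + (1−w)·21.
w·(35−21) = (1−w)·(21−5), i.e. w·14 = (1−w)·16.
The marginal rate of substitution is 16/14, so w = 16/(14+16) = 0.533.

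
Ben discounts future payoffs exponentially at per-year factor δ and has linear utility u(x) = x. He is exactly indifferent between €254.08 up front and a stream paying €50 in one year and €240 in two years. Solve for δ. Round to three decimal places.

Present value of the stream is 50·δ + 240·δ². Indifference gives 50δ + 240δ² = 254.08.
That is, 240δ² + 50δ − 254.08 = 0, a quadratic in δ.
By the quadratic formula (taking the positive root), δ = (−50 + √246416.80) / 480 ≈ 0.930.

δ ≈ 0.930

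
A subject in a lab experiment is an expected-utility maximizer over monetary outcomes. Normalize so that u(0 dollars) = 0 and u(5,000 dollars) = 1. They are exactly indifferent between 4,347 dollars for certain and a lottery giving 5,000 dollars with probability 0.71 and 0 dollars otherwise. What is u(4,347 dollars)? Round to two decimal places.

The indifference gives u(4,347 dollars) = 0.71·u(5,000 dollars) + 0.29·u(0 dollars) = 0.71·1 + 0.29·0 = 0.71.

0.71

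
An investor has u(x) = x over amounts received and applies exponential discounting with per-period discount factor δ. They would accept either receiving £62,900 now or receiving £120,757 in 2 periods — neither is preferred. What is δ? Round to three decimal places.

δ ≈ 0.722

Equating discounted utilities: u(62900) = δ^2·u(120757) ⇒ δ^2 = u(62900)/u(120757).
With u(x) = x: δ^2 = 62900/120757 = 0.52088.
So δ = 0.52088^(1/2) ≈ 0.722.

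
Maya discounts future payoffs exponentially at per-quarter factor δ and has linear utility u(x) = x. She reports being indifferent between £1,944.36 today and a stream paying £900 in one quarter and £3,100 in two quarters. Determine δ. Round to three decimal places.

The stream is worth 900δ + 3100δ² today, so 900δ + 3100δ² = 1944.36.
So 3100δ² + 900δ − 1944.36 = 0.
The positive root is δ = [−900 + √(900² + 4·3100·1944.36)] / (2·3100) = (−900 + 4992.000)/6200 ≈ 0.660.

δ ≈ 0.660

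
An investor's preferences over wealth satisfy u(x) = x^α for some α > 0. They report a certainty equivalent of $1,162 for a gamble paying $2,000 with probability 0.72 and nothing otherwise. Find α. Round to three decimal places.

Since u(0) = 0, the lottery's EU is 0.72·2000^α.
Setting u(1162) equal to that: 1162^α = 0.72·2000^α ⇒ (1162/2000)^α = 0.72.
α = ln(0.72) / ln(1162/2000) = -0.328504/-0.543005 ≈ 0.605.

α ≈ 0.605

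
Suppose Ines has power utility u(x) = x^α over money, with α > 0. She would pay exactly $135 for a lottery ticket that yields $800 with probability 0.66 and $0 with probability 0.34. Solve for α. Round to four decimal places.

α ≈ 0.2335

The lottery's expected utility is 0.66·u(800) + 0.34·u(0) = 0.66·800^α (since u(0) = 0 for α > 0).
Setting u(135) equal to that: 135^α = 0.66·800^α ⇒ (135/800)^α = 0.66.
α = ln(0.66) / ln(135/800) = -0.4155154/-1.7793369 ≈ 0.2335.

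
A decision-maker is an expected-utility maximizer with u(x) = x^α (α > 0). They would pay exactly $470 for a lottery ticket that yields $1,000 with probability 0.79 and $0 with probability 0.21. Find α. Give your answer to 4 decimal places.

The lottery's expected utility is 0.79·u(1000) + 0.21·u(0) = 0.79·1000^α (since u(0) = 0 for α > 0).
Indifference: 470^α = 0.79·1000^α, so (470/1000)^α = 0.79.
Taking logs: α·ln(470/1000) = ln(0.79), so α = -0.2357223 / -0.7550226 ≈ 0.3122.

α ≈ 0.3122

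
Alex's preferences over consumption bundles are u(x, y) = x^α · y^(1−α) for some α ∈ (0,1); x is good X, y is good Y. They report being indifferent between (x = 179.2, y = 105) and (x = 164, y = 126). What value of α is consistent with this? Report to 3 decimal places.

The Cobb–Douglas utilities coincide, so 179.2^α·105^(1−α) = 164^α·126^(1−α).
(179.2/164)^α = (126/105)^(1−α); take logs: α·ln(179.2/164) = (1−α)·ln(126/105), i.e. α·0.088636 = (1−α)·0.182322.
So α/(1−α) = (0.182322)/(0.088636) = 2.056975, and α = 2.056975/3.056975 ≈ 0.673.

α ≈ 0.673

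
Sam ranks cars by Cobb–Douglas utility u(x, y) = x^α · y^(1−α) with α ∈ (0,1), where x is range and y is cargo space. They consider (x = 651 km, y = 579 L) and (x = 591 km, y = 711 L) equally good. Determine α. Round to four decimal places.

Set the two utilities equal: 651^α·579^(1−α) = 591^α·711^(1−α).
Rearrange to (651/591)^α = (711/579)^(1−α) and take logs: α·0.0966936 = (1−α)·0.2053700.
With A = 0.0966936 and B = 0.2053700: α·A = (1−α)·B, so α = B/(A+B) = 0.2053700/0.3020636 ≈ 0.6799.

α ≈ 0.6799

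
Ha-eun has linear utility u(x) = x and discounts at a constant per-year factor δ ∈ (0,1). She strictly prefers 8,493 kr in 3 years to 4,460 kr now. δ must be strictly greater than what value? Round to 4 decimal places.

The preference means 4460 < δ^3·8493.
So δ^3 > 4460/8493 = 0.52514; taking the cube root of both positive sides preserves the inequality.
δ > (4460/8493)^(1/3) ≈ 0.8068.

δ > 0.8068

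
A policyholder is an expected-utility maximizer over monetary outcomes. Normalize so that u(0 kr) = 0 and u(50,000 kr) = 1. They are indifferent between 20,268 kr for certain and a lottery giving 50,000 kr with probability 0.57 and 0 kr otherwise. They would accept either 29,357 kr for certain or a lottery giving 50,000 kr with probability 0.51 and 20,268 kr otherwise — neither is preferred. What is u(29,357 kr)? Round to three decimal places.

From the first indifference, u(20,268 kr) = 0.57·u(50,000 kr) + 0.43·u(0 kr) = 0.57·1 + 0.43·0 = 0.57.
Chaining: u(29,357 kr) = 0.51·1.00 + 0.49·0.57 = 0.7893.

0.789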